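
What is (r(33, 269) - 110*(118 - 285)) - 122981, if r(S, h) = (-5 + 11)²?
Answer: -104575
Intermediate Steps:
r(S, h) = 36 (r(S, h) = 6² = 36)
(r(33, 269) - 110*(118 - 285)) - 122981 = (36 - 110*(118 - 285)) - 122981 = (36 - 110*(-167)) - 122981 = (36 + 18370) - 122981 = 18406 - 122981 = -104575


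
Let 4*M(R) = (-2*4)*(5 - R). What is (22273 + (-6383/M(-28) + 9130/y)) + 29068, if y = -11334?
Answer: 6412844891/124674 ≈ 51437.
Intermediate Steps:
M(R) = -10 + 2*R (M(R) = ((-2*4)*(5 - R))/4 = (-8*(5 - R))/4 = (-40 + 8*R)/4 = -10 + 2*R)
(22273 + (-6383/M(-28) + 9130/y)) + 29068 = (22273 + (-6383/(-10 + 2*(-28)) + 9130/(-11334))) + 29068 = (22273 + (-6383/(-10 - 56) + 9130*(-1/11334))) + 29068 = (22273 + (-6383/(-66) - 4565/5667)) + 29068 = (22273 + (-6383*(-1/66) - 4565/5667)) + 29068 = (22273 + (6383/66 - 4565/5667)) + 29068 = (22273 + 11957057/124674) + 29068 = 2788821059/124674 + 29068 = 6412844891/124674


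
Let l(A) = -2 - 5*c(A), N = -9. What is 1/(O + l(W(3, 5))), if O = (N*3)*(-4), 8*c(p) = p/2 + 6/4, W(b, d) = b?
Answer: 8/833 ≈ 0.0096038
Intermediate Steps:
c(p) = 3/16 + p/16 (c(p) = (p/2 + 6/4)/8 = (p*(½) + 6*(¼))/8 = (p/2 + 3/2)/8 = (3/2 + p/2)/8 = 3/16 + p/16)
l(A) = -47/16 - 5*A/16 (l(A) = -2 - 5*(3/16 + A/16) = -2 + (-15/16 - 5*A/16) = -47/16 - 5*A/16)
O = 108 (O = -9*3*(-4) = -27*(-4) = 108)
1/(O + l(W(3, 5))) = 1/(108 + (-47/16 - 5/16*3)) = 1/(108 + (-47/16 - 15/16)) = 1/(108 - 31/8) = 1/(833/8) = 8/833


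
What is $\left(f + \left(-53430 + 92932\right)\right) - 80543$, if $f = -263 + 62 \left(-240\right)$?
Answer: $-56184$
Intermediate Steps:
$f = -15143$ ($f = -263 - 14880 = -15143$)
$\left(f + \left(-53430 + 92932\right)\right) - 80543 = \left(-15143 + \left(-53430 + 92932\right)\right) - 80543 = \left(-15143 + 39502\right) - 80543 = 24359 - 80543 = -56184$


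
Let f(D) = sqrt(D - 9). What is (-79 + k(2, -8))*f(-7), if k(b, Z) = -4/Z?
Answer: -314*I ≈ -314.0*I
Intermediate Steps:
f(D) = sqrt(-9 + D)
(-79 + k(2, -8))*f(-7) = (-79 - 4/(-8))*sqrt(-9 - 7) = (-79 - 4*(-1/8))*sqrt(-16) = (-79 + 1/2)*(4*I) = -314*I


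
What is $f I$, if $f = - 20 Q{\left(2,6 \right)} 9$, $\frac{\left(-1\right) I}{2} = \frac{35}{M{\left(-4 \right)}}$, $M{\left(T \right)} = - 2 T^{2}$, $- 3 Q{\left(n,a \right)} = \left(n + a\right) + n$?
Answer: $\frac{2625}{2} \approx 1312.5$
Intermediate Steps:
$Q{\left(n,a \right)} = - \frac{2 n}{3} - \frac{a}{3}$ ($Q{\left(n,a \right)} = - \frac{\left(n + a\right) + n}{3} = - \frac{\left(a + n\right) + n}{3} = - \frac{a + 2 n}{3} = - \frac{2 n}{3} - \frac{a}{3}$)
$I = \frac{35}{16}$ ($I = - 2 \frac{35}{\left(-2\right) \left(-4\right)^{2}} = - 2 \frac{35}{\left(-2\right) 16} = - 2 \frac{35}{-32} = - 2 \cdot 35 \left(- \frac{1}{32}\right) = \left(-2\right) \left(- \frac{35}{32}\right) = \frac{35}{16} \approx 2.1875$)
$f = 600$ ($f = - 20 \left(\left(- \frac{2}{3}\right) 2 - 2\right) 9 = - 20 \left(- \frac{4}{3} - 2\right) 9 = \left(-20\right) \left(- \frac{10}{3}\right) 9 = \frac{200}{3} \cdot 9 = 600$)
$f I = 600 \cdot \frac{35}{16} = \frac{2625}{2}$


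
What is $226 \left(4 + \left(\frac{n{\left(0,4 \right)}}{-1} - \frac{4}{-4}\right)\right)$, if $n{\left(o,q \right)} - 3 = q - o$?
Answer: $-452$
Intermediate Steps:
$n{\left(o,q \right)} = 3 + q - o$ ($n{\left(o,q \right)} = 3 - \left(o - q\right) = 3 + q - o$)
$226 \left(4 + \left(\frac{n{\left(0,4 \right)}}{-1} - \frac{4}{-4}\right)\right) = 226 \left(4 + \left(\frac{3 + 4 - 0}{-1} - \frac{4}{-4}\right)\right) = 226 \left(4 + \left(\left(3 + 4 + 0\right) \left(-1\right) - -1\right)\right) = 226 \left(4 + \left(7 \left(-1\right) + 1\right)\right) = 226 \left(4 + \left(-7 + 1\right)\right) = 226 \left(4 - 6\right) = 226 \left(-2\right) = -452$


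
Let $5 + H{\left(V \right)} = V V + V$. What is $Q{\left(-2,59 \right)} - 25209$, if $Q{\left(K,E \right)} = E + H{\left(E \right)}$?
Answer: $-21615$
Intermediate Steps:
$H{\left(V \right)} = -5 + V + V^{2}$ ($H{\left(V \right)} = -5 + \left(V V + V\right) = -5 + \left(V^{2} + V\right) = -5 + \left(V + V^{2}\right) = -5 + V + V^{2}$)
$Q{\left(K,E \right)} = -5 + E^{2} + 2 E$ ($Q{\left(K,E \right)} = E + \left(-5 + E + E^{2}\right) = -5 + E^{2} + 2 E$)
$Q{\left(-2,59 \right)} - 25209 = \left(-5 + 59^{2} + 2 \cdot 59\right) - 25209 = \left(-5 + 3481 + 118\right) - 25209 = 3594 - 25209 = -21615$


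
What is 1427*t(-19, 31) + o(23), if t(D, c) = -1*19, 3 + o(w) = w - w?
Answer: -27116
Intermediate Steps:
o(w) = -3 (o(w) = -3 + (w - w) = -3 + 0 = -3)
t(D, c) = -19
1427*t(-19, 31) + o(23) = 1427*(-19) - 3 = -27113 - 3 = -27116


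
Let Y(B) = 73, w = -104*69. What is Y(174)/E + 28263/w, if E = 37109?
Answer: -349429273/88764728 ≈ -3.9366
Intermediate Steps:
w = -7176
Y(174)/E + 28263/w = 73/37109 + 28263/(-7176) = 73*(1/37109) + 28263*(-1/7176) = 73/37109 - 9421/2392 = -349429273/88764728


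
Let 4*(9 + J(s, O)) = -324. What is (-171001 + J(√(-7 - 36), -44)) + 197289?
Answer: 26198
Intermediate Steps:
J(s, O) = -90 (J(s, O) = -9 + (¼)*(-324) = -9 - 81 = -90)
(-171001 + J(√(-7 - 36), -44)) + 197289 = (-171001 - 90) + 197289 = -171091 + 197289 = 26198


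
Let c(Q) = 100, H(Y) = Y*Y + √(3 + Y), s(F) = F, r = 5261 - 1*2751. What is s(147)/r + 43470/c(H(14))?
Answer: 545622/1255 ≈ 434.76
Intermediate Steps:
r = 2510 (r = 5261 - 2751 = 2510)
H(Y) = Y² + √(3 + Y)
s(147)/r + 43470/c(H(14)) = 147/2510 + 43470/100 = 147*(1/2510) + 43470*(1/100) = 147/2510 + 4347/10 = 545622/1255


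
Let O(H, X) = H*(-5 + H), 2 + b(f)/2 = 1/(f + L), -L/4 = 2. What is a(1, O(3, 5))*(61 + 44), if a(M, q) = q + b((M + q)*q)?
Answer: -11445/11 ≈ -1040.5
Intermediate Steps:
L = -8 (L = -4*2 = -8)
b(f) = -4 + 2/(-8 + f) (b(f) = -4 + 2/(f - 8) = -4 + 2/(-8 + f))
a(M, q) = q + 2*(17 - 2*q*(M + q))/(-8 + q*(M + q)) (a(M, q) = q + 2*(17 - 2*(M + q)*q)/(-8 + (M + q)*q) = q + 2*(17 - 2*q*(M + q))/(-8 + q*(M + q)))
a(1, O(3, 5))*(61 + 44) = ((34 + (3*(-5 + 3))*(-8 + (3*(-5 + 3))*(1 + 3*(-5 + 3))) - 4*3*(-5 + 3)*(1 + 3*(-5 + 3)))/(-8 + (3*(-5 + 3))*(1 + 3*(-5 + 3))))*(61 + 44) = ((34 + (3*(-2))*(-8 + (3*(-2))*(1 + 3*(-2))) - 4*3*(-2)*(1 + 3*(-2)))/(-8 + (3*(-2))*(1 + 3*(-2))))*105 = ((34 - 6*(-8 - 6*(1 - 6)) - 4*(-6)*(1 - 6))/(-8 - 6*(1 - 6)))*105 = ((34 - 6*(-8 - 6*(-5)) - 4*(-6)*(-5))/(-8 - 6*(-5)))*105 = ((34 - 6*(-8 + 30) - 120)/(-8 + 30))*105 = ((34 - 6*22 - 120)/22)*105 = ((34 - 132 - 120)/22)*105 = ((1/22)*(-218))*105 = -109/11*105 = -11445/11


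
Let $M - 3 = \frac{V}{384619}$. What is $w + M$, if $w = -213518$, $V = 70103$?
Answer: $- \frac{82121855682}{384619} \approx -2.1351 \cdot 10^{5}$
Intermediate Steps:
$M = \frac{1223960}{384619}$ ($M = 3 + \frac{70103}{384619} = \frac{1223960}{384619} \approx 3.1823$)
$w + M = -213518 + \frac{1223960}{384619} = - \frac{82121855682}{384619}$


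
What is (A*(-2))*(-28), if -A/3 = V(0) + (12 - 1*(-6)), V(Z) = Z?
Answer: -3024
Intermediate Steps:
A = -54 (A = -3*(0 + (12 - 1*(-6))) = -3*(0 + (12 + 6)) = -3*(0 + 18) = -3*18 = -54)
(A*(-2))*(-28) = -54*(-2)*(-28) = 108*(-28) = -3024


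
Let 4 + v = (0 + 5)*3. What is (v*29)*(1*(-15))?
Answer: -4785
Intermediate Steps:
v = 11 (v = -4 + (0 + 5)*3 = -4 + 5*3 = -4 + 15 = 11)
(v*29)*(1*(-15)) = (11*29)*(1*(-15)) = 319*(-15) = -4785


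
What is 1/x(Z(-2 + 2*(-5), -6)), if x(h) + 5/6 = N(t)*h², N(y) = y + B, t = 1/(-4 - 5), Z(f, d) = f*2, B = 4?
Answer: 6/13435 ≈ 0.00044659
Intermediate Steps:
Z(f, d) = 2*f
t = -⅑ (t = 1/(-9) = -⅑ ≈ -0.11111)
N(y) = 4 + y (N(y) = y + 4 = 4 + y)
x(h) = -⅚ + 35*h²/9 (x(h) = -⅚ + (4 - ⅑)*h² = -⅚ + 35*h²/9)
1/x(Z(-2 + 2*(-5), -6)) = 1/(-⅚ + 35*(2*(-2 + 2*(-5)))²/9) = 1/(-⅚ + 35*(2*(-2 - 10))²/9) = 1/(-⅚ + 35*(2*(-12))²/9) = 1/(-⅚ + (35/9)*(-24)²) = 1/(-⅚ + (35/9)*576) = 1/(-⅚ + 2240) = 1/(13435/6) = 6/13435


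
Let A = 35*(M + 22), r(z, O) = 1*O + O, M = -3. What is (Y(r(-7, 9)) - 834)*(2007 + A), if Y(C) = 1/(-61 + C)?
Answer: -95825936/43 ≈ -2.2285e+6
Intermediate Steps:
r(z, O) = 2*O (r(z, O) = O + O = 2*O)
A = 665 (A = 35*(-3 + 22) = 35*19 = 665)
(Y(r(-7, 9)) - 834)*(2007 + A) = (1/(-61 + 2*9) - 834)*(2007 + 665) = (1/(-61 + 18) - 834)*2672 = (1/(-43) - 834)*2672 = (-1/43 - 834)*2672 = -35863/43*2672 = -95825936/43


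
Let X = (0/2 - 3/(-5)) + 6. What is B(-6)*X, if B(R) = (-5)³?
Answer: -825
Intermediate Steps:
B(R) = -125
X = 33/5 (X = (0*(½) - 3*(-⅕)) + 6 = (0 + ⅗) + 6 = ⅗ + 6 = 33/5 ≈ 6.6000)
B(-6)*X = -125*33/5 = -825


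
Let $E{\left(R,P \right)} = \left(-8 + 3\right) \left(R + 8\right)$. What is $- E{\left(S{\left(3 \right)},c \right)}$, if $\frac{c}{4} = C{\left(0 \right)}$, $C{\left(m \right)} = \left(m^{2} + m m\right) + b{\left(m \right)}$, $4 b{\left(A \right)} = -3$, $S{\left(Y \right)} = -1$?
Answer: $35$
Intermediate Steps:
$b{\left(A \right)} = - \frac{3}{4}$ ($b{\left(A \right)} = \frac{1}{4} \left(-3\right) = - \frac{3}{4}$)
$C{\left(m \right)} = - \frac{3}{4} + 2 m^{2}$ ($C{\left(m \right)} = \left(m^{2} + m m\right) - \frac{3}{4} = \left(m^{2} + m^{2}\right) - \frac{3}{4} = 2 m^{2} - \frac{3}{4} = - \frac{3}{4} + 2 m^{2}$)
$c = -3$ ($c = 4 \left(- \frac{3}{4} + 2 \cdot 0^{2}\right) = 4 \left(- \frac{3}{4} + 2 \cdot 0\right) = 4 \left(- \frac{3}{4} + 0\right) = 4 \left(- \frac{3}{4}\right) = -3$)
$E{\left(R,P \right)} = -40 - 5 R$ ($E{\left(R,P \right)} = - 5 \left(8 + R\right) = -40 - 5 R$)
$- E{\left(S{\left(3 \right)},c \right)} = - (-40 - -5) = - (-40 + 5) = \left(-1\right) \left(-35\right) = 35$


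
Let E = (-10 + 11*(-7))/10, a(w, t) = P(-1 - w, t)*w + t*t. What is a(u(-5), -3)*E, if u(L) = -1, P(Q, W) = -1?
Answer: -87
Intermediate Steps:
a(w, t) = t² - w (a(w, t) = -w + t*t = -w + t² = t² - w)
E = -87/10 (E = (-10 - 77)*(⅒) = -87*⅒ = -87/10 ≈ -8.7000)
a(u(-5), -3)*E = ((-3)² - 1*(-1))*(-87/10) = (9 + 1)*(-87/10) = 10*(-87/10) = -87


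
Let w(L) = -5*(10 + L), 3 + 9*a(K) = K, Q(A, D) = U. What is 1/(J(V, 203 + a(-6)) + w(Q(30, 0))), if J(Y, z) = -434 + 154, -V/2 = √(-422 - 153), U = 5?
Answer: -1/355 ≈ -0.0028169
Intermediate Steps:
Q(A, D) = 5
a(K) = -⅓ + K/9
V = -10*I*√23 (V = -2*√(-422 - 153) = -10*I*√23 ≈ -47.958*I)
J(Y, z) = -280
w(L) = -50 - 5*L
1/(J(V, 203 + a(-6)) + w(Q(30, 0))) = 1/(-280 + (-50 - 5*5)) = 1/(-280 + (-50 - 25)) = 1/(-280 - 75) = 1/(-355) = -1/355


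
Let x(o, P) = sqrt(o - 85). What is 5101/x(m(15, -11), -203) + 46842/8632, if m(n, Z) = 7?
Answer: 23421/4316 - 5101*I*sqrt(78)/78 ≈ 5.4266 - 577.57*I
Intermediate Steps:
x(o, P) = sqrt(-85 + o)
5101/x(m(15, -11), -203) + 46842/8632 = 5101/(sqrt(-85 + 7)) + 46842/8632 = 5101/(sqrt(-78)) + 46842*(1/8632) = 5101/((I*sqrt(78))) + 23421/4316 = 5101*(-I*sqrt(78)/78) + 23421/4316 = -5101*I*sqrt(78)/78 + 23421/4316 = 23421/4316 - 5101*I*sqrt(78)/78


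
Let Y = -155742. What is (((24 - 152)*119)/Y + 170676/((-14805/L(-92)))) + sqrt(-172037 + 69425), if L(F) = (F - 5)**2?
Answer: -13894687236076/128097795 + 2*I*sqrt(25653) ≈ -1.0847e+5 + 320.33*I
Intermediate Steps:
L(F) = (-5 + F)**2
(((24 - 152)*119)/Y + 170676/((-14805/L(-92)))) + sqrt(-172037 + 69425) = (((24 - 152)*119)/(-155742) + 170676/((-14805/(-5 - 92)**2))) + sqrt(-172037 + 69425) = (-128*119*(-1/155742) + 170676/((-14805/((-97)**2)))) + sqrt(-102612) = (-15232*(-1/155742) + 170676/((-14805/9409))) + 2*I*sqrt(25653) = (7616/77871 + 170676/((-14805*1/9409))) + 2*I*sqrt(25653) = (7616/77871 + 170676/(-14805/9409)) + 2*I*sqrt(25653) = (7616/77871 + 170676*(-9409/14805)) + 2*I*sqrt(25653) = (7616/77871 - 178432276/1645) + 2*I*sqrt(25653) = -13894687236076/128097795 + 2*I*sqrt(25653)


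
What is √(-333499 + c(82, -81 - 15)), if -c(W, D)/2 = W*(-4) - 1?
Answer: I*√332841 ≈ 576.92*I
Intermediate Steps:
c(W, D) = 2 + 8*W (c(W, D) = -2*(W*(-4) - 1) = -2*(-4*W - 1) = -2*(-1 - 4*W) = 2 + 8*W)
√(-333499 + c(82, -81 - 15)) = √(-333499 + (2 + 8*82)) = √(-333499 + (2 + 656)) = √(-333499 + 658) = √(-332841) = I*√332841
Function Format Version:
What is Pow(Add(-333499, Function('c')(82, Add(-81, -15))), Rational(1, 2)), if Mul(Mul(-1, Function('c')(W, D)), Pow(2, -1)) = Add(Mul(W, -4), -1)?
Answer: Mul(I, Pow(332841, Rational(1, 2))) ≈ Mul(576.92, I)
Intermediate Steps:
Function('c')(W, D) = Add(2, Mul(8, W)) (Function('c')(W, D) = Mul(-2, Add(Mul(W, -4), -1)) = Mul(-2, Add(Mul(-4, W), -1)) = Mul(-2, Add(-1, Mul(-4, W))) = Add(2, Mul(8, W)))
Pow(Add(-333499, Function('c')(82, Add(-81, -15))), Rational(1, 2)) = Pow(Add(-333499, Add(2, Mul(8, 82))), Rational(1, 2)) = Pow(Add(-333499, Add(2, 656)), Rational(1, 2)) = Pow(Add(-333499, 658), Rational(1, 2)) = Pow(-332841, Rational(1, 2)) = Mul(I, Pow(332841, Rational(1, 2)))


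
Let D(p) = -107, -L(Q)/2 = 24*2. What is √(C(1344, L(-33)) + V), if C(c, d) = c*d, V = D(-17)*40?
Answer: 2*I*√33326 ≈ 365.11*I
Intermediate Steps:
L(Q) = -96 (L(Q) = -48*2 = -2*48 = -96)
V = -4280 (V = -107*40 = -4280)
√(C(1344, L(-33)) + V) = √(1344*(-96) - 4280) = √(-129024 - 4280) = √(-133304) = 2*I*√33326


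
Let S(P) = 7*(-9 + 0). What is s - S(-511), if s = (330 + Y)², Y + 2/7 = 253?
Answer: 16641328/49 ≈ 3.3962e+5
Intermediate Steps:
Y = 1769/7 (Y = -2/7 + 253 = 1769/7 ≈ 252.71)
S(P) = -63 (S(P) = 7*(-9) = -63)
s = 16638241/49 (s = (330 + 1769/7)² = (4079/7)² = 16638241/49 ≈ 3.3956e+5)
s - S(-511) = 16638241/49 - 1*(-63) = 16638241/49 + 63 = 16641328/49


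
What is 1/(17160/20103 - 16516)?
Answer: -6701/110667996 ≈ -6.0550e-5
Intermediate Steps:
1/(17160/20103 - 16516) = 1/(17160*(1/20103) - 16516) = 1/(5720/6701 - 16516) = 1/(-110667996/6701) = -6701/110667996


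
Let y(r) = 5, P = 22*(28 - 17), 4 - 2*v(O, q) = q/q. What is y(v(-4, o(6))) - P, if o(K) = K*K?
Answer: -237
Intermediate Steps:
o(K) = K²
v(O, q) = 3/2 (v(O, q) = 2 - q/(2*q) = 2 - ½*1 = 2 - ½ = 3/2)
P = 242 (P = 22*11 = 242)
y(v(-4, o(6))) - P = 5 - 1*242 = 5 - 242 = -237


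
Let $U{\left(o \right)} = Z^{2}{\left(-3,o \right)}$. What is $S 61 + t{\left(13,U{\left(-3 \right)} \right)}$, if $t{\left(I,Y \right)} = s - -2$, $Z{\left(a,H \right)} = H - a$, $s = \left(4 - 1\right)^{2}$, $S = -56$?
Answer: $-3405$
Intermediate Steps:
$s = 9$ ($s = 3^{2} = 9$)
$U{\left(o \right)} = \left(3 + o\right)^{2}$ ($U{\left(o \right)} = \left(o - -3\right)^{2} = \left(o + 3\right)^{2} = \left(3 + o\right)^{2}$)
$t{\left(I,Y \right)} = 11$ ($t{\left(I,Y \right)} = 9 - -2 = 9 + 2 = 11$)
$S 61 + t{\left(13,U{\left(-3 \right)} \right)} = \left(-56\right) 61 + 11 = -3416 + 11 = -3405$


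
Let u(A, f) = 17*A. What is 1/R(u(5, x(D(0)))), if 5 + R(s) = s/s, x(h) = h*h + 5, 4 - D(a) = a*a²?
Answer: -¼ ≈ -0.25000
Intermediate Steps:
D(a) = 4 - a³ (D(a) = 4 - a*a² = 4 - a³)
x(h) = 5 + h² (x(h) = h² + 5 = 5 + h²)
R(s) = -4 (R(s) = -5 + s/s = -5 + 1 = -4)
1/R(u(5, x(D(0)))) = 1/(-4) = -¼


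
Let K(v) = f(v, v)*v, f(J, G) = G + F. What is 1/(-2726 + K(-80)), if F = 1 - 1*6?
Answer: 1/4074 ≈ 0.00024546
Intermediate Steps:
F = -5 (F = 1 - 6 = -5)
f(J, G) = -5 + G (f(J, G) = G - 5 = -5 + G)
K(v) = v*(-5 + v) (K(v) = (-5 + v)*v = v*(-5 + v))
1/(-2726 + K(-80)) = 1/(-2726 - 80*(-5 - 80)) = 1/(-2726 - 80*(-85)) = 1/(-2726 + 6800) = 1/4074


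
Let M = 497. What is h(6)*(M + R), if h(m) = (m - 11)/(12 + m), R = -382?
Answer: -575/18 ≈ -31.944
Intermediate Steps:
h(m) = (-11 + m)/(12 + m)
h(6)*(M + R) = ((-11 + 6)/(12 + 6))*(497 - 382) = (-5/18)*115 = ((1/18)*(-5))*115 = -5/18*115 = -575/18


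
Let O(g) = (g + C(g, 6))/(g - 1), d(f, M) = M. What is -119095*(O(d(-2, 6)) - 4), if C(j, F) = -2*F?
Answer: 619294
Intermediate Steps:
O(g) = (-12 + g)/(-1 + g) (O(g) = (g - 2*6)/(g - 1) = (g - 12)/(-1 + g) = (-12 + g)/(-1 + g))
-119095*(O(d(-2, 6)) - 4) = -119095*((-12 + 6)/(-1 + 6) - 4) = -119095*(-6/5 - 4) = -119095*(-26/5) = 619294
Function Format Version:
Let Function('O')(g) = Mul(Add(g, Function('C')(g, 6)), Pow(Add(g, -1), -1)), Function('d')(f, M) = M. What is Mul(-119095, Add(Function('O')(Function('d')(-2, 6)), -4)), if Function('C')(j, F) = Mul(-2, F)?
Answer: 619294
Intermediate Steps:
Function('O')(g) = Mul(Pow(Add(-1, g), -1), Add(-12, g)) (Function('O')(g) = Mul(Add(g, Mul(-2, 6)), Pow(Add(g, -1), -1)) = Mul(Add(g, -12), Pow(Add(-1, g), -1)) = Mul(Add(-12, g), Pow(Add(-1, g), -1)) = Mul(Pow(Add(-1, g), -1), Add(-12, g)))
Mul(-119095, Add(Function('O')(Function('d')(-2, 6)), -4)) = Mul(-119095, Add(Mul(Pow(Add(-1, 6), -1), Add(-12, 6)), -4)) = Mul(-119095, Add(Mul(Pow(5, -1), -6), -4)) = Mul(-119095, Add(Mul(Rational(1, 5), -6), -4)) = Mul(-119095, Add(Rational(-6, 5), -4)) = Mul(-119095, Rational(-26, 5)) = 619294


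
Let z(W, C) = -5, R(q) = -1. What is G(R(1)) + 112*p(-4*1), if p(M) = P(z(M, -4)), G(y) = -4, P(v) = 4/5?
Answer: 428/5 ≈ 85.600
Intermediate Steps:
P(v) = ⅘ (P(v) = 4*(⅕) = ⅘)
p(M) = ⅘
G(R(1)) + 112*p(-4*1) = -4 + 112*(⅘) = -4 + 448/5 = 428/5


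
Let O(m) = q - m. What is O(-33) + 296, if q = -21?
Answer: 308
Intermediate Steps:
O(m) = -21 - m
O(-33) + 296 = (-21 - 1*(-33)) + 296 = (-21 + 33) + 296 = 12 + 296 = 308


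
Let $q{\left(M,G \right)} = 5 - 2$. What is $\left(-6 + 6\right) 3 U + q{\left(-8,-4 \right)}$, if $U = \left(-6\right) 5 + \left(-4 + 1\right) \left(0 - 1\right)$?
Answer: $3$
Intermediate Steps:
$U = -27$ ($U = -30 - -3 = -30 + 3 = -27$)
$q{\left(M,G \right)} = 3$
$\left(-6 + 6\right) 3 U + q{\left(-8,-4 \right)} = \left(-6 + 6\right) 3 \left(-27\right) + 3 = 0 \cdot 3 \left(-27\right) + 3 = 0 \left(-27\right) + 3 = 0 + 3 = 3$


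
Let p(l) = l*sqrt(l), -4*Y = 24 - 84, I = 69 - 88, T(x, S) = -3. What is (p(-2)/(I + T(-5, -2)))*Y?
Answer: 15*I*sqrt(2)/11 ≈ 1.9285*I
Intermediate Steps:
I = -19
Y = 15 (Y = -(24 - 84)/4 = -1/4*(-60) = 15)
p(l) = l**(3/2)
(p(-2)/(I + T(-5, -2)))*Y = ((-2)**(3/2)/(-19 - 3))*15 = (-2*I*sqrt(2)/(-22))*15 = (-2*I*sqrt(2)*(-1/22))*15 = (I*sqrt(2)/11)*15 = 15*I*sqrt(2)/11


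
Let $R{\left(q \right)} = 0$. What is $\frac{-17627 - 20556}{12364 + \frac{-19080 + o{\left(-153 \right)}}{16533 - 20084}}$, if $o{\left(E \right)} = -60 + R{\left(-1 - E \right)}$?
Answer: $- \frac{135587833}{43923704} \approx -3.0869$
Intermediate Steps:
$o{\left(E \right)} = -60$ ($o{\left(E \right)} = -60 + 0 = -60$)
$\frac{-17627 - 20556}{12364 + \frac{-19080 + o{\left(-153 \right)}}{16533 - 20084}} = \frac{-17627 - 20556}{12364 + \frac{-19080 - 60}{16533 - 20084}} = - \frac{38183}{12364 - \frac{19140}{-3551}} = - \frac{38183}{12364 - - \frac{19140}{3551}} = - \frac{38183}{12364 + \frac{19140}{3551}} = - \frac{38183}{\frac{43923704}{3551}} = \left(-38183\right) \frac{3551}{43923704} = - \frac{135587833}{43923704}$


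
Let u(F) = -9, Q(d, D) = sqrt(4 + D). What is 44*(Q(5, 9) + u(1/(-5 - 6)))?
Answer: -396 + 44*sqrt(13) ≈ -237.36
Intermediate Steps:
44*(Q(5, 9) + u(1/(-5 - 6))) = 44*(sqrt(4 + 9) - 9) = 44*(sqrt(13) - 9) = 44*(-9 + sqrt(13)) = -396 + 44*sqrt(13)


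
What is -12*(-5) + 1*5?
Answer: 65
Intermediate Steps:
-12*(-5) + 1*5 = 60 + 5 = 65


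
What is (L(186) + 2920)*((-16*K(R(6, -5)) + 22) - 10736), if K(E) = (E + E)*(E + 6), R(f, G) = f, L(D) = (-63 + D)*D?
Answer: -335838364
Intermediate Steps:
L(D) = D*(-63 + D)
K(E) = 2*E*(6 + E) (K(E) = (2*E)*(6 + E) = 2*E*(6 + E))
(L(186) + 2920)*((-16*K(R(6, -5)) + 22) - 10736) = (186*(-63 + 186) + 2920)*((-32*6*(6 + 6) + 22) - 10736) = (186*123 + 2920)*((-32*6*12 + 22) - 10736) = (22878 + 2920)*((-16*144 + 22) - 10736) = 25798*((-2304 + 22) - 10736) = 25798*(-2282 - 10736) = 25798*(-13018) = -335838364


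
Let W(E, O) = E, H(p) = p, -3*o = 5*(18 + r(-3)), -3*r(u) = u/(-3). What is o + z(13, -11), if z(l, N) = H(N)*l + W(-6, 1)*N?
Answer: -958/9 ≈ -106.44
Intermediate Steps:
r(u) = u/9 (r(u) = -u/(3*(-3)) = -u*(-1)/(3*3) = -(-1)*u/9 = u/9)
o = -265/9 (o = -5*(18 + (⅑)*(-3))/3 = -5*(18 - ⅓)/3 = -5*53/(3*3) = -⅓*265/3 = -265/9 ≈ -29.444)
z(l, N) = -6*N + N*l (z(l, N) = N*l - 6*N = -6*N + N*l)
o + z(13, -11) = -265/9 - 11*(-6 + 13) = -265/9 - 11*7 = -265/9 - 77 = -958/9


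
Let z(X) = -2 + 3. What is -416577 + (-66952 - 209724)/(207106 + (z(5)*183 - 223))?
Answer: -43129604879/103533 ≈ -4.1658e+5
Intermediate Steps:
z(X) = 1
-416577 + (-66952 - 209724)/(207106 + (z(5)*183 - 223)) = -416577 + (-66952 - 209724)/(207106 + (1*183 - 223)) = -416577 - 276676/(207106 + (183 - 223)) = -416577 - 276676/(207106 - 40) = -416577 - 276676/207066 = -416577 - 276676*1/207066 = -416577 - 138338/103533 = -43129604879/103533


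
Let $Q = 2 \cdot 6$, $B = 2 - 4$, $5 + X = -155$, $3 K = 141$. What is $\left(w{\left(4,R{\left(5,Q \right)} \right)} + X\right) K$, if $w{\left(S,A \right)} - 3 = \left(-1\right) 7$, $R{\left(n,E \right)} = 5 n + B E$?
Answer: $-7708$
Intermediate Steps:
$K = 47$ ($K = \frac{1}{3} \cdot 141 = 47$)
$X = -160$ ($X = -5 - 155 = -160$)
$B = -2$ ($B = 2 - 4 = -2$)
$Q = 12$
$R{\left(n,E \right)} = - 2 E + 5 n$ ($R{\left(n,E \right)} = 5 n - 2 E = - 2 E + 5 n$)
$w{\left(S,A \right)} = -4$ ($w{\left(S,A \right)} = 3 - 7 = -4$)
$\left(w{\left(4,R{\left(5,Q \right)} \right)} + X\right) K = \left(-4 - 160\right) 47 = \left(-164\right) 47 = -7708$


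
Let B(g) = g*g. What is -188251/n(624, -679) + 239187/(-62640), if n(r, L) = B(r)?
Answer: -242883611/56459520 ≈ -4.3019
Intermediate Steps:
B(g) = g²
n(r, L) = r²
-188251/n(624, -679) + 239187/(-62640) = -188251/(624²) + 239187/(-62640) = -188251/389376 + 239187*(-1/62640) = -188251*1/389376 - 79729/20880 = -188251/389376 - 79729/20880 = -242883611/56459520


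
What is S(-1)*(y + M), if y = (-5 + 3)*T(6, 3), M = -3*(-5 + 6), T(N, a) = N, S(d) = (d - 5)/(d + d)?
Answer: -45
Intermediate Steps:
S(d) = (-5 + d)/(2*d) (S(d) = (-5 + d)/((2*d)) = (-5 + d)*(1/(2*d)) = (-5 + d)/(2*d))
M = -3 (M = -3*1 = -3)
y = -12 (y = (-5 + 3)*6 = -2*6 = -12)
S(-1)*(y + M) = ((½)*(-5 - 1)/(-1))*(-12 - 3) = ((½)*(-1)*(-6))*(-15) = 3*(-15) = -45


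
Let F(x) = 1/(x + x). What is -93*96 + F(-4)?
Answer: -71425/8 ≈ -8928.1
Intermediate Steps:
F(x) = 1/(2*x)
-93*96 + F(-4) = -93*96 + (1/2)/(-4) = -8928 + (1/2)*(-1/4) = -8928 - 1/8 = -71425/8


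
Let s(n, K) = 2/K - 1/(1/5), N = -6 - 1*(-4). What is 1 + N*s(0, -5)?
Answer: 59/5 ≈ 11.800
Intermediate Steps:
N = -2 (N = -6 + 4 = -2)
s(n, K) = -5 + 2/K (s(n, K) = 2/K - 1/⅕ = 2/K - 1*5 = 2/K - 5 = -5 + 2/K)
1 + N*s(0, -5) = 1 - 2*(-5 + 2/(-5)) = 1 - 2*(-5 + 2*(-⅕)) = 1 - 2*(-5 - ⅖) = 1 - 2*(-27/5) = 1 + 54/5 = 59/5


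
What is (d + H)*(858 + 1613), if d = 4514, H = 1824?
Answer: 15661198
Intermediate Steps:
(d + H)*(858 + 1613) = (4514 + 1824)*(858 + 1613) = 6338*2471 = 15661198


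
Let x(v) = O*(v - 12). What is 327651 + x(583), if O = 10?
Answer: 333361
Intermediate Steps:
x(v) = -120 + 10*v (x(v) = 10*(v - 12) = 10*(-12 + v) = -120 + 10*v)
327651 + x(583) = 327651 + (-120 + 10*583) = 327651 + (-120 + 5830) = 327651 + 5710 = 333361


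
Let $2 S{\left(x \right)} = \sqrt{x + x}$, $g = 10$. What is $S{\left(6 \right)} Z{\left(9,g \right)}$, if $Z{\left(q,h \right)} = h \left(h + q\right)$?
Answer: $190 \sqrt{3} \approx 329.09$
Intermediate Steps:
$S{\left(x \right)} = \frac{\sqrt{2} \sqrt{x}}{2}$ ($S{\left(x \right)} = \frac{\sqrt{x + x}}{2} = \frac{\sqrt{2 x}}{2} = \frac{\sqrt{2} \sqrt{x}}{2}$)
$S{\left(6 \right)} Z{\left(9,g \right)} = \frac{\sqrt{2} \sqrt{6}}{2} \cdot 10 \left(10 + 9\right) = \sqrt{3} \cdot 10 \cdot 19 = \sqrt{3} \cdot 190 = 190 \sqrt{3}$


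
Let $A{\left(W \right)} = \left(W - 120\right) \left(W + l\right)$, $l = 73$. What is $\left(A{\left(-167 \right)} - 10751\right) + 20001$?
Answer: $36228$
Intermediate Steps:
$A{\left(W \right)} = \left(-120 + W\right) \left(73 + W\right)$ ($A{\left(W \right)} = \left(W - 120\right) \left(W + 73\right) = \left(-120 + W\right) \left(73 + W\right)$)
$\left(A{\left(-167 \right)} - 10751\right) + 20001 = \left(\left(-8760 + \left(-167\right)^{2} - -7849\right) - 10751\right) + 20001 = \left(\left(-8760 + 27889 + 7849\right) - 10751\right) + 20001 = \left(26978 - 10751\right) + 20001 = 16227 + 20001 = 36228$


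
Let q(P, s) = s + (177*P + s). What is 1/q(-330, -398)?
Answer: -1/59206 ≈ -1.6890e-5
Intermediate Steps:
q(P, s) = 2*s + 177*P (q(P, s) = s + (s + 177*P) = 2*s + 177*P)
1/q(-330, -398) = 1/(2*(-398) + 177*(-330)) = 1/(-796 - 58410) = 1/(-59206) = -1/59206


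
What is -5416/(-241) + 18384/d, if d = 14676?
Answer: 6992980/294743 ≈ 23.726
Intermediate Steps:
-5416/(-241) + 18384/d = -5416/(-241) + 18384/14676 = -5416*(-1/241) + 18384*(1/14676) = 5416/241 + 1532/1223 = 6992980/294743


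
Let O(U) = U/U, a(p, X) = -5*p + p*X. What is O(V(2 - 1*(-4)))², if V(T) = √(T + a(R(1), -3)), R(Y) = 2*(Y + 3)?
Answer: 1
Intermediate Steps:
R(Y) = 6 + 2*Y (R(Y) = 2*(3 + Y) = 6 + 2*Y)
a(p, X) = -5*p + X*p
V(T) = √(-64 + T) (V(T) = √(T + (6 + 2*1)*(-5 - 3)) = √(T + (6 + 2)*(-8)) = √(T + 8*(-8)) = √(T - 64) = √(-64 + T))
O(U) = 1
O(V(2 - 1*(-4)))² = 1² = 1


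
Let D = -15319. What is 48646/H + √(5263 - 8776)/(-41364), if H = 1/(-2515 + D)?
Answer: -867552764 - I*√3513/41364 ≈ -8.6755e+8 - 0.0014329*I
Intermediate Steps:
H = -1/17834 (H = 1/(-2515 - 15319) = 1/(-17834) = -1/17834 ≈ -5.6073e-5)
48646/H + √(5263 - 8776)/(-41364) = 48646/(-1/17834) + √(5263 - 8776)/(-41364) = 48646*(-17834) + √(-3513)*(-1/41364) = -867552764 + (I*√3513)*(-1/41364) = -867552764 - I*√3513/41364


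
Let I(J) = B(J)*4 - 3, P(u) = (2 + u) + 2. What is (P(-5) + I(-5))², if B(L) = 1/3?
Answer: 64/9 ≈ 7.1111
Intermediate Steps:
B(L) = ⅓ (B(L) = 1*(⅓) = ⅓)
P(u) = 4 + u
I(J) = -5/3 (I(J) = (⅓)*4 - 3 = 4/3 - 3 = -5/3)
(P(-5) + I(-5))² = ((4 - 5) - 5/3)² = (-1 - 5/3)² = (-8/3)² = 64/9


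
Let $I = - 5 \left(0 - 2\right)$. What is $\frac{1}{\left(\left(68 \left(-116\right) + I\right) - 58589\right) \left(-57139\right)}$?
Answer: $\frac{1}{3797857913} \approx 2.6331 \cdot 10^{-10}$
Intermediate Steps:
$I = 10$ ($I = \left(-5\right) \left(-2\right) = 10$)
$\frac{1}{\left(\left(68 \left(-116\right) + I\right) - 58589\right) \left(-57139\right)} = \frac{1}{\left(\left(68 \left(-116\right) + 10\right) - 58589\right) \left(-57139\right)} = \frac{1}{\left(-7888 + 10\right) - 58589} \left(- \frac{1}{57139}\right) = \frac{1}{-7878 - 58589} \left(- \frac{1}{57139}\right) = \frac{1}{-66467} \left(- \frac{1}{57139}\right) = \left(- \frac{1}{66467}\right) \left(- \frac{1}{57139}\right) = \frac{1}{3797857913}$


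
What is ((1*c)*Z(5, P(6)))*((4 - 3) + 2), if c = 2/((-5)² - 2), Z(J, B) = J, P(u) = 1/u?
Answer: 30/23 ≈ 1.3043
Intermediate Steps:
c = 2/23 (c = 2/(25 - 2) = 2/23 ≈ 0.086957)
((1*c)*Z(5, P(6)))*((4 - 3) + 2) = ((1*(2/23))*5)*((4 - 3) + 2) = ((2/23)*5)*(1 + 2) = (10/23)*3 = 30/23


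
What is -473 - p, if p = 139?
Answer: -612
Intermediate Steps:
-473 - p = -473 - 1*139 = -473 - 139 = -612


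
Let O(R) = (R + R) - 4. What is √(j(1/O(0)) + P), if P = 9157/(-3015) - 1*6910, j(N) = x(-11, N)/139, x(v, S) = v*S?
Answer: I*√539621646894755/279390 ≈ 83.145*I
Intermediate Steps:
O(R) = -4 + 2*R (O(R) = 2*R - 4 = -4 + 2*R)
x(v, S) = S*v
j(N) = -11*N/139 (j(N) = (N*(-11))/139 = -11*N*(1/139) = -11*N/139)
P = -20842807/3015 (P = 9157*(-1/3015) - 6910 = -9157/3015 - 6910 = -20842807/3015 ≈ -6913.0)
√(j(1/O(0)) + P) = √(-11/(139*(-4 + 2*0)) - 20842807/3015) = √(-11/(139*(-4 + 0)) - 20842807/3015) = √(-11/139/(-4) - 20842807/3015) = √(-11/139*(-¼) - 20842807/3015) = √(11/556 - 20842807/3015) = √(-11588567527/1676340) = I*√539621646894755/279390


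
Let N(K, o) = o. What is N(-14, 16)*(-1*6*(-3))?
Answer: 288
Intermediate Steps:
N(-14, 16)*(-1*6*(-3)) = 16*(-1*6*(-3)) = 16*(-6*(-3)) = 16*18 = 288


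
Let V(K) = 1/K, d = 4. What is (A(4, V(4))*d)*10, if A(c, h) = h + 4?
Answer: 170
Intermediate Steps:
A(c, h) = 4 + h
(A(4, V(4))*d)*10 = ((4 + 1/4)*4)*10 = ((17/4)*4)*10 = 17*10 = 170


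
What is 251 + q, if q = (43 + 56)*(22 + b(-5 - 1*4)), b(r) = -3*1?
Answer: 2132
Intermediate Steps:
b(r) = -3
q = 1881 (q = (43 + 56)*(22 - 3) = 99*19 = 1881)
251 + q = 251 + 1881 = 2132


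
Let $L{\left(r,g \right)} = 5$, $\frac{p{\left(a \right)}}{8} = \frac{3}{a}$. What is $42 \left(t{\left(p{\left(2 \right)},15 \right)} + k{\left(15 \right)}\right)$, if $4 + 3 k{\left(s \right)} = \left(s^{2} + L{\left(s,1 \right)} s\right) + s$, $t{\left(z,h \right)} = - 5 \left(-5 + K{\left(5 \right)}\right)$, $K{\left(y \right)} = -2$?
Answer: $5824$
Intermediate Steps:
$p{\left(a \right)} = \frac{24}{a}$ ($p{\left(a \right)} = 8 \frac{3}{a} = \frac{24}{a}$)
$t{\left(z,h \right)} = 35$ ($t{\left(z,h \right)} = - 5 \left(-5 - 2\right) = \left(-5\right) \left(-7\right) = 35$)
$k{\left(s \right)} = - \frac{4}{3} + 2 s + \frac{s^{2}}{3}$ ($k{\left(s \right)} = - \frac{4}{3} + \frac{\left(s^{2} + 5 s\right) + s}{3} = - \frac{4}{3} + \frac{s^{2} + 6 s}{3} = - \frac{4}{3} + \left(2 s + \frac{s^{2}}{3}\right) = - \frac{4}{3} + 2 s + \frac{s^{2}}{3}$)
$42 \left(t{\left(p{\left(2 \right)},15 \right)} + k{\left(15 \right)}\right) = 42 \left(35 + \left(- \frac{4}{3} + 2 \cdot 15 + \frac{15^{2}}{3}\right)\right) = 42 \left(35 + \left(- \frac{4}{3} + 30 + \frac{1}{3} \cdot 225\right)\right) = 42 \left(35 + \left(- \frac{4}{3} + 30 + 75\right)\right) = 42 \left(35 + \frac{311}{3}\right) = 42 \cdot \frac{416}{3} = 5824$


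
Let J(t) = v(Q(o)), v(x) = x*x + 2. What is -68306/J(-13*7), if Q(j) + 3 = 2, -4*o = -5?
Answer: -68306/3 ≈ -22769.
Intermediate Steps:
o = 5/4 (o = -¼*(-5) = 5/4 ≈ 1.2500)
Q(j) = -1 (Q(j) = -3 + 2 = -1)
v(x) = 2 + x² (v(x) = x² + 2 = 2 + x²)
J(t) = 3 (J(t) = 2 + (-1)² = 2 + 1 = 3)
-68306/J(-13*7) = -68306/3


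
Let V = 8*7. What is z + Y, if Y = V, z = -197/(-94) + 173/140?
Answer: 390401/6580 ≈ 59.331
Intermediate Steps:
V = 56
z = 21921/6580 (z = -197*(-1/94) + 173*(1/140) = 197/94 + 173/140 = 21921/6580 ≈ 3.3315)
Y = 56
z + Y = 21921/6580 + 56 = 390401/6580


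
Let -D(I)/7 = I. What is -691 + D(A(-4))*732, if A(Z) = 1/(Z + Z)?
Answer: -101/2 ≈ -50.500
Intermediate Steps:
A(Z) = 1/(2*Z)
D(I) = -7*I
-691 + D(A(-4))*732 = -691 - 7/(2*(-4))*732 = -691 - 7*(-1)/(2*4)*732 = -691 - 7*(-⅛)*732 = -691 + (7/8)*732 = -691 + 1281/2 = -101/2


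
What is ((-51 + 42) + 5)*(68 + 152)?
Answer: -880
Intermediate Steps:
((-51 + 42) + 5)*(68 + 152) = (-9 + 5)*220 = -4*220 = -880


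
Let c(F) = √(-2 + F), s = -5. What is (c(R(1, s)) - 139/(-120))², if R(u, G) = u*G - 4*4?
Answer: -311879/14400 + 139*I*√23/60 ≈ -21.658 + 11.11*I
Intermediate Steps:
R(u, G) = -16 + G*u (R(u, G) = G*u - 16 = -16 + G*u)
(c(R(1, s)) - 139/(-120))² = (√(-2 + (-16 - 5*1)) - 139/(-120))² = (√(-2 + (-16 - 5)) - 139*(-1/120))² = (√(-2 - 21) + 139/120)² = (√(-23) + 139/120)² = (I*√23 + 139/120)² = (139/120 + I*√23)²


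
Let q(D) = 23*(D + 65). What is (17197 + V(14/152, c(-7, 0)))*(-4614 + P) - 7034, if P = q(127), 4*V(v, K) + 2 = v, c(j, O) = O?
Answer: -518615725/152 ≈ -3.4119e+6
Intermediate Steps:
V(v, K) = -1/2 + v/4
q(D) = 1495 + 23*D (q(D) = 23*(65 + D) = 1495 + 23*D)
P = 4416 (P = 1495 + 23*127 = 1495 + 2921 = 4416)
(17197 + V(14/152, c(-7, 0)))*(-4614 + P) - 7034 = (17197 + (-1/2 + (14/152)/4))*(-4614 + 4416) - 7034 = (17197 + (-1/2 + (14*(1/152))/4))*(-198) - 7034 = (17197 + (-1/2 + (1/4)*(7/76)))*(-198) - 7034 = (17197 + (-1/2 + 7/304))*(-198) - 7034 = (17197 - 145/304)*(-198) - 7034 = (5227743/304)*(-198) - 7034 = -517546557/152 - 7034 = -518615725/152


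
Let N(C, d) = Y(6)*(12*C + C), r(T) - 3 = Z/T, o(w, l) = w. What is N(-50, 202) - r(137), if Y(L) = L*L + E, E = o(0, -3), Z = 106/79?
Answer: -253290775/10823 ≈ -23403.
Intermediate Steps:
Z = 106/79 (Z = 106*(1/79) = 106/79 ≈ 1.3418)
E = 0
r(T) = 3 + 106/(79*T)
Y(L) = L² (Y(L) = L*L + 0 = L² + 0 = L²)
N(C, d) = 468*C (N(C, d) = 6²*(12*C + C) = 36*(13*C) = 468*C)
N(-50, 202) - r(137) = 468*(-50) - (3 + (106/79)/137) = -23400 - (3 + (106/79)*(1/137)) = -23400 - (3 + 106/10823) = -23400 - 1*32575/10823 = -23400 - 32575/10823 = -253290775/10823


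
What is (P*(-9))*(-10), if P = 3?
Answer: 270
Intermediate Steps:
(P*(-9))*(-10) = (3*(-9))*(-10) = -27*(-10) = 270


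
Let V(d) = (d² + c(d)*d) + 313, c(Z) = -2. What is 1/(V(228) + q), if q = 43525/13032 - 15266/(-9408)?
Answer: 2554272/132428690371 ≈ 1.9288e-5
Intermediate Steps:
q = 12675619/2554272 (q = 43525*(1/13032) - 15266*(-1/9408) = 43525/13032 + 7633/4704 = 12675619/2554272 ≈ 4.9625)
V(d) = 313 + d² - 2*d (V(d) = (d² - 2*d) + 313 = 313 + d² - 2*d)
1/(V(228) + q) = 1/((313 + 228² - 2*228) + 12675619/2554272) = 1/((313 + 51984 - 456) + 12675619/2554272) = 1/(51841 + 12675619/2554272) = 1/(132428690371/2554272) = 2554272/132428690371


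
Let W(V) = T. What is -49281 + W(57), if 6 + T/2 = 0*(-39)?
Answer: -49293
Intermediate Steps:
T = -12 (T = -12 + 2*(0*(-39)) = -12 + 2*0 = -12 + 0 = -12)
W(V) = -12
-49281 + W(57) = -49281 - 12 = -49293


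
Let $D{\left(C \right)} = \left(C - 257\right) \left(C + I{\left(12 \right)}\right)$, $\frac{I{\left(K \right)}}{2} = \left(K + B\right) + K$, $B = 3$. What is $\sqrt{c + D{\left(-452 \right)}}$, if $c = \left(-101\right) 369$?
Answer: $\sqrt{244913} \approx 494.89$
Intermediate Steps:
$I{\left(K \right)} = 6 + 4 K$ ($I{\left(K \right)} = 2 \left(\left(K + 3\right) + K\right) = 2 \left(\left(3 + K\right) + K\right) = 2 \left(3 + 2 K\right) = 6 + 4 K$)
$c = -37269$
$D{\left(C \right)} = \left(-257 + C\right) \left(54 + C\right)$ ($D{\left(C \right)} = \left(C - 257\right) \left(C + \left(6 + 4 \cdot 12\right)\right) = \left(-257 + C\right) \left(C + \left(6 + 48\right)\right) = \left(-257 + C\right) \left(C + 54\right) = \left(-257 + C\right) \left(54 + C\right)$)
$\sqrt{c + D{\left(-452 \right)}} = \sqrt{-37269 - \left(-77878 - 204304\right)} = \sqrt{-37269 + \left(-13878 + 204304 + 91756\right)} = \sqrt{-37269 + 282182} = \sqrt{244913}$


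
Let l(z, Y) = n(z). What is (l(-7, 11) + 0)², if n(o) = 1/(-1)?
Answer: 1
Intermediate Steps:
n(o) = -1
l(z, Y) = -1
(l(-7, 11) + 0)² = (-1 + 0)² = (-1)² = 1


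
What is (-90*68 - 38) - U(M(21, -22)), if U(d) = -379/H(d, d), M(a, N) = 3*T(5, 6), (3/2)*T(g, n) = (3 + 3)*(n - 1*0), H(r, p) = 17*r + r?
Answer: -7980389/1296 ≈ -6157.7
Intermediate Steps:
H(r, p) = 18*r
T(g, n) = 4*n (T(g, n) = 2*((3 + 3)*(n - 1*0))/3 = 2*(6*(n + 0))/3 = 2*(6*n)/3 = 4*n)
M(a, N) = 72 (M(a, N) = 3*(4*6) = 3*24 = 72)
U(d) = -379/(18*d) (U(d) = -379*1/(18*d) = -379/(18*d))
(-90*68 - 38) - U(M(21, -22)) = (-90*68 - 38) - (-379)/(18*72) = (-6120 - 38) - (-379)/(18*72) = -6158 - 1*(-379/1296) = -6158 + 379/1296 = -7980389/1296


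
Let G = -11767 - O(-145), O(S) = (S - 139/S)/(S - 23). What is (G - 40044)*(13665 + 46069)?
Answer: -6282706863247/2030 ≈ -3.0949e+9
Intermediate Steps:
O(S) = (S - 139/S)/(-23 + S)
G = -47777501/4060 (G = -11767 - (-139 + (-145)²)/((-145)*(-23 - 145)) = -11767 - (-1)*(-139 + 21025)/(145*(-168)) = -11767 - (-1)*(-1)*20886/(145*168) = -11767 - 1*3481/4060 = -11767 - 3481/4060 = -47777501/4060 ≈ -11768.)
(G - 40044)*(13665 + 46069) = (-47777501/4060 - 40044)*(13665 + 46069) = -210356141/4060*59734 = -6282706863247/2030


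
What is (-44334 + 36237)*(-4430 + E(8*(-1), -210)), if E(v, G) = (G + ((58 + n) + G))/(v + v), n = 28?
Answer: 285605481/8 ≈ 3.5701e+7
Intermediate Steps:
E(v, G) = (86 + 2*G)/(2*v) (E(v, G) = (G + ((58 + 28) + G))/(v + v) = (G + (86 + G))/((2*v)) = (86 + 2*G)*(1/(2*v)) = (86 + 2*G)/(2*v))
(-44334 + 36237)*(-4430 + E(8*(-1), -210)) = (-44334 + 36237)*(-4430 + (43 - 210)/((8*(-1)))) = -8097*(-4430 - 167/(-8)) = -8097*(-4430 - ⅛*(-167)) = -8097*(-4430 + 167/8) = -8097*(-35273/8) = 285605481/8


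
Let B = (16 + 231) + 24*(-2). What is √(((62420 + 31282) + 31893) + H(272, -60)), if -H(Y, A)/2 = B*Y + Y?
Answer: √16795 ≈ 129.60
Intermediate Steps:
B = 199 (B = 247 - 48 = 199)
H(Y, A) = -400*Y (H(Y, A) = -2*(199*Y + Y) = -400*Y)
√(((62420 + 31282) + 31893) + H(272, -60)) = √(((62420 + 31282) + 31893) - 400*272) = √((93702 + 31893) - 108800) = √(125595 - 108800) = √16795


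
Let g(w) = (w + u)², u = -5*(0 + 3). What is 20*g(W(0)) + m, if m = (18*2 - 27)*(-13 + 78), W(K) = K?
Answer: 5085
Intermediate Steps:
u = -15 (u = -5*3 = -15)
m = 585 (m = (36 - 27)*65 = 9*65 = 585)
g(w) = (-15 + w)² (g(w) = (w - 15)² = (-15 + w)²)
20*g(W(0)) + m = 20*(-15 + 0)² + 585 = 20*(-15)² + 585 = 20*225 + 585 = 4500 + 585 = 5085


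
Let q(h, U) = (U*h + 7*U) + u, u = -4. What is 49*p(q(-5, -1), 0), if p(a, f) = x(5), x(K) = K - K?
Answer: 0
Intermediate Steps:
x(K) = 0
q(h, U) = -4 + 7*U + U*h (q(h, U) = (U*h + 7*U) - 4 = (7*U + U*h) - 4 = -4 + 7*U + U*h)
p(a, f) = 0
49*p(q(-5, -1), 0) = 49*0 = 0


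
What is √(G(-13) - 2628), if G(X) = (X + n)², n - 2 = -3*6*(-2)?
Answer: I*√2003 ≈ 44.755*I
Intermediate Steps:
n = 38 (n = 2 - 3*6*(-2) = 2 - 18*(-2) = 2 + 36 = 38)
G(X) = (38 + X)² (G(X) = (X + 38)² = (38 + X)²)
√(G(-13) - 2628) = √((38 - 13)² - 2628) = √(25² - 2628) = √(625 - 2628) = √(-2003) = I*√2003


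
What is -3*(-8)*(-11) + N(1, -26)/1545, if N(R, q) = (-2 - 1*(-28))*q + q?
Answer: -136194/515 ≈ -264.45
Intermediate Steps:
N(R, q) = 27*q (N(R, q) = (-2 + 28)*q + q = 26*q + q = 27*q)
-3*(-8)*(-11) + N(1, -26)/1545 = -3*(-8)*(-11) + (27*(-26))/1545 = 24*(-11) - 702*1/1545 = -264 - 234/515 = -136194/515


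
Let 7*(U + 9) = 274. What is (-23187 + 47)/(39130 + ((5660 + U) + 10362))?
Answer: -32396/77255 ≈ -0.41934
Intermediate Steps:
U = 211/7 (U = -9 + (⅐)*274 = -9 + 274/7 = 211/7 ≈ 30.143)
(-23187 + 47)/(39130 + ((5660 + U) + 10362)) = (-23187 + 47)/(39130 + ((5660 + 211/7) + 10362)) = -23140/(39130 + (39831/7 + 10362)) = -23140/(39130 + 112365/7) = -23140/386275/7 = -23140*7/386275 = -32396/77255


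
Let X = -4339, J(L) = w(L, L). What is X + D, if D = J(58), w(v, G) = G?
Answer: -4281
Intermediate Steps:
J(L) = L
D = 58
X + D = -4339 + 58 = -4281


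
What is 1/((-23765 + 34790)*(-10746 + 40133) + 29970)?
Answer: 1/324021645 ≈ 3.0862e-9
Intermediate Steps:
1/((-23765 + 34790)*(-10746 + 40133) + 29970) = 1/(11025*29387 + 29970) = 1/(323991675 + 29970) = 1/324021645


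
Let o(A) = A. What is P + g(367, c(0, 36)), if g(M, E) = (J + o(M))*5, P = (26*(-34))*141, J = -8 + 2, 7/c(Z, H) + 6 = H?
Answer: -122839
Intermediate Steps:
c(Z, H) = 7/(-6 + H)
J = -6
P = -124644 (P = -884*141 = -124644)
g(M, E) = -30 + 5*M (g(M, E) = (-6 + M)*5 = -30 + 5*M)
P + g(367, c(0, 36)) = -124644 + (-30 + 5*367) = -124644 + (-30 + 1835) = -124644 + 1805 = -122839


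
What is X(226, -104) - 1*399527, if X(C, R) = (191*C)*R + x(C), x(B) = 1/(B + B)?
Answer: -2209733531/452 ≈ -4.8888e+6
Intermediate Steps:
x(B) = 1/(2*B)
X(C, R) = 1/(2*C) + 191*C*R (X(C, R) = (191*C)*R + 1/(2*C) = 191*C*R + 1/(2*C) = 1/(2*C) + 191*C*R)
X(226, -104) - 1*399527 = ((1/2)/226 + 191*226*(-104)) - 1*399527 = ((1/2)*(1/226) - 4489264) - 399527 = (1/452 - 4489264) - 399527 = -2029147327/452 - 399527 = -2209733531/452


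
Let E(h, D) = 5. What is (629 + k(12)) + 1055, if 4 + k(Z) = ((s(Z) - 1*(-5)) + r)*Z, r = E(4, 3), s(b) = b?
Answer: 1944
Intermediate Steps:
r = 5
k(Z) = -4 + Z*(10 + Z) (k(Z) = -4 + ((Z - 1*(-5)) + 5)*Z = -4 + ((Z + 5) + 5)*Z = -4 + ((5 + Z) + 5)*Z = -4 + (10 + Z)*Z = -4 + Z*(10 + Z))
(629 + k(12)) + 1055 = (629 + (-4 + 12² + 10*12)) + 1055 = (629 + (-4 + 144 + 120)) + 1055 = (629 + 260) + 1055 = 889 + 1055 = 1944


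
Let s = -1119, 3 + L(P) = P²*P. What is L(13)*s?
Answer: -2455086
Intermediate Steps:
L(P) = -3 + P³ (L(P) = -3 + P²*P = -3 + P³)
L(13)*s = (-3 + 13³)*(-1119) = (-3 + 2197)*(-1119) = 2194*(-1119) = -2455086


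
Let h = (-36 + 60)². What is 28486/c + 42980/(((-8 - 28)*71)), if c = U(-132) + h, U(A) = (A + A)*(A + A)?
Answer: -40937227/2494656 ≈ -16.410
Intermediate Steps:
U(A) = 4*A² (U(A) = (2*A)*(2*A) = 4*A²)
h = 576 (h = 24² = 576)
c = 70272 (c = 4*(-132)² + 576 = 4*17424 + 576 = 69696 + 576 = 70272)
28486/c + 42980/(((-8 - 28)*71)) = 28486/70272 + 42980/(((-8 - 28)*71)) = 28486*(1/70272) + 42980/((-36*71)) = 14243/35136 + 42980/(-2556) = 14243/35136 + 42980*(-1/2556) = 14243/35136 - 10745/639 = -40937227/2494656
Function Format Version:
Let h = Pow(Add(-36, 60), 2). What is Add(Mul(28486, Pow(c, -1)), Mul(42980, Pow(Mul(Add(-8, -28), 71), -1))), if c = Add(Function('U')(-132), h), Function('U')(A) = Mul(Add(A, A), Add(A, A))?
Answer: Rational(-40937227, 2494656) ≈ -16.410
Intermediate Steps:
Function('U')(A) = Mul(4, Pow(A, 2)) (Function('U')(A) = Mul(Mul(2, A), Mul(2, A)) = Mul(4, Pow(A, 2)))
h = 576 (h = Pow(24, 2) = 576)
c = 70272 (c = Add(Mul(4, Pow(-132, 2)), 576) = Add(Mul(4, 17424), 576) = Add(69696, 576) = 70272)
Add(Mul(28486, Pow(c, -1)), Mul(42980, Pow(Mul(Add(-8, -28), 71), -1))) = Add(Mul(28486, Pow(70272, -1)), Mul(42980, Pow(Mul(Add(-8, -28), 71), -1))) = Add(Mul(28486, Rational(1, 70272)), Mul(42980, Pow(Mul(-36, 71), -1))) = Add(Rational(14243, 35136), Mul(42980, Pow(-2556, -1))) = Add(Rational(14243, 35136), Mul(42980, Rational(-1, 2556))) = Add(Rational(14243, 35136), Rational(-10745, 639)) = Rational(-40937227, 2494656)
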